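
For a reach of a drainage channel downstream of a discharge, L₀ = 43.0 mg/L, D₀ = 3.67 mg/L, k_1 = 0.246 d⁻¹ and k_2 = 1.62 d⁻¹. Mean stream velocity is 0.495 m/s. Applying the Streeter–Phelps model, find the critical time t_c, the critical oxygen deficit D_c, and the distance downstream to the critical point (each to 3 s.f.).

t_c ≈ 0.900 d; D_c ≈ 5.23 mg/L; x_c ≈ 38.5 km

t_c = [1/(k_2−k_1)] ln[(k_2/k_1)(1 − D₀(k_2−k_1)/(k_1 L₀))]
= [1/(1.62−0.246)] ln[(1.62/0.246)(1 − 3.67×1.374/(0.246×43.0))]
= (1/1.374) ln[6.585 × 0.5233] = 0.7278 × ln(3.446) = 0.7278 × 1.237 = 0.9005 d.
D_c = (k_1/k_2) L₀ e^(−k_1 t_c) = (0.246/1.62) × 43.0 × e^(−0.246×0.9005) = 0.1519 × 43.0 × 0.8013 = 5.232 mg/L.
x_c = v t_c = 0.495 m/s × 0.9005 d × 86400 s/d = 38510 m ≈ 38.5 km.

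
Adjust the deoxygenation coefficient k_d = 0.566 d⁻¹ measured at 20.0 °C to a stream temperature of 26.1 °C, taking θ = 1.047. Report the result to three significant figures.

k_d(T₂) = k_d(T₁) · θ^(T₂−T₁) = 0.566 × 1.047^(26.1−20.0)
= 0.566 × 1.047^6.10 = 0.566 × 1.323 = 0.7490 d⁻¹.

k_d ≈ 0.749 d⁻¹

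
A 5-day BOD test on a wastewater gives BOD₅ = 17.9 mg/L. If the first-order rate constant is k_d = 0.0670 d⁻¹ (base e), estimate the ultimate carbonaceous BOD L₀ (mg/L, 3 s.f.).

BOD₅ = L₀(1 − e^(−5k_d)) ⇒ L₀ = BOD₅ / (1 − e^(−5×0.0670))
= 17.9 / (1 − 0.7153) = 17.9 / 0.2847 = 62.88 mg/L.

L₀ ≈ 62.9 mg/L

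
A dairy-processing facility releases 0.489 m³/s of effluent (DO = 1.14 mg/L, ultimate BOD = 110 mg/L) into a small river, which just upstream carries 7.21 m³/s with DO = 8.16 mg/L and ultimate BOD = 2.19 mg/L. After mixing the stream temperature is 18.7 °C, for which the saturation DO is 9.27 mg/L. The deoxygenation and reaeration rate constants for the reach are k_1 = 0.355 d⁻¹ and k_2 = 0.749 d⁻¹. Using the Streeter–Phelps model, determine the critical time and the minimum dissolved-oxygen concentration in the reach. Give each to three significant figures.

t_c ≈ 1.36 d; minimum DO ≈ 6.62 mg/L

Mixed DO = (7.21×8.16 + 0.489×1.14)/(7.21+0.489) = 59.39/7.699 = 7.714 mg/L.
Mixed L₀ = (7.21×2.19 + 0.489×110)/(7.699) = 69.58/7.699 = 9.038 mg/L.
Initial deficit D₀ = C_s − DO₀ = 9.27 − 7.714 = 1.556 mg/L.
t_c = (1/0.3940) ln[(0.749/0.355)(1 − 1.556×0.3940/(0.355×9.038))] = 2.538 × ln(1.707) = 1.357 d.
D_c = (0.355/0.749) × 9.038 × e^(−0.355×1.357) = 0.4740 × 9.038 × 0.6178 = 2.646 mg/L.
Minimum DO = 9.27 − 2.646 = 6.624 mg/L.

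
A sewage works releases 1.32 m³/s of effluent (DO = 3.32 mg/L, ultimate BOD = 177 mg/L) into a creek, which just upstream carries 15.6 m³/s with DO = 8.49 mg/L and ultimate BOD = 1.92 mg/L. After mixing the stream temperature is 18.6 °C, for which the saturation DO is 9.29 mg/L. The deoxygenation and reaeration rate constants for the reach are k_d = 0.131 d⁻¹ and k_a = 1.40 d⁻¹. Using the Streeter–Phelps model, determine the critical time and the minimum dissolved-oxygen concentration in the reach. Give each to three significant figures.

t_c ≈ 0.780 d; minimum DO ≈ 7.97 mg/L

Mixed DO = (15.6×8.49 + 1.32×3.32)/(15.6+1.32) = 136.8/16.92 = 8.087 mg/L.
Mixed L₀ = (15.6×1.92 + 1.32×177)/(16.92) = 263.6/16.92 = 15.58 mg/L.
Initial deficit D₀ = C_s − DO₀ = 9.29 − 8.087 = 1.203 mg/L.
t_c = (1/1.269) ln[(1.40/0.131)(1 − 1.203×1.269/(0.131×15.58))] = 0.7880 × ln(2.691) = 0.7799 d.
D_c = (0.131/1.40) × 15.58 × e^(−0.131×0.7799) = 0.09357 × 15.58 × 0.9029 = 1.316 mg/L.
Minimum DO = 9.29 − 1.316 = 7.974 mg/L.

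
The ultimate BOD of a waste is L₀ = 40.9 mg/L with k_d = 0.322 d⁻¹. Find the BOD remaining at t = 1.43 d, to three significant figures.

L_t = L₀ e^(−k_d t) = 40.9 × e^(−0.322×1.43) = 40.9 × 0.6310 = 25.81 mg/L.

L ≈ 25.8 mg/L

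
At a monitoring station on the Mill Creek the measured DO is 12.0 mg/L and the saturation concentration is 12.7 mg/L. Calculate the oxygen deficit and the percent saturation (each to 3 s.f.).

D = C_s − C = 12.7 − 12.0 = 0.700 mg/L.
% saturation = 12.0/12.7 × 100 = 94.5 %.

D ≈ 0.700 mg/L; 94.5 % saturation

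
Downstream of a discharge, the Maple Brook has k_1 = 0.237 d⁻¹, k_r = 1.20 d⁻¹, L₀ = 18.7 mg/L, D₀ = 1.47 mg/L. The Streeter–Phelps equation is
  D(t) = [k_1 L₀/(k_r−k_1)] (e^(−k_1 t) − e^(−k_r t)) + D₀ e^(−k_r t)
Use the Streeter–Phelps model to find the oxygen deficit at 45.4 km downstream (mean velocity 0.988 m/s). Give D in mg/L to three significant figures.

Travel time t = x/v = 45.4 km / (0.988 m/s) = 45400 m / 0.988 m/s = 45950 s = 0.5318 d.
k_1 L₀/(k_r−k_1) = 0.237×18.7/(1.20−0.237) = 4.432/0.9630 = 4.602 mg/L.
e^(−k_1 t) = e^(−0.237×0.5318) = 0.8816; e^(−k_r t) = e^(−1.20×0.5318) = 0.5282.
D = 4.602 × (0.8816 − 0.5282) + 1.47 × 0.5282 = 1.626 + 0.7765 = 2.403 mg/L.

D ≈ 2.40 mg/L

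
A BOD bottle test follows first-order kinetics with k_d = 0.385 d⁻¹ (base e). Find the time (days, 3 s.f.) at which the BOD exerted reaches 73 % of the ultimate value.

t ≈ 3.40 d

y/L₀ = 1 − e^(−k_d t) = 0.73 ⇒ e^(−k_d t) = 0.270
t = −ln(0.270) / 0.385 = 1.309 / 0.385 = 3.401 d.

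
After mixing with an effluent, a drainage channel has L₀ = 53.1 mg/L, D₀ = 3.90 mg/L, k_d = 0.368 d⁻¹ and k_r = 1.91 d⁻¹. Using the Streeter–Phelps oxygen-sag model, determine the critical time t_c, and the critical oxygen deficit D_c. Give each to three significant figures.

t_c ≈ 0.829 d; D_c ≈ 7.54 mg/L

t_c = [1/(k_r−k_d)] ln[(k_r/k_d)(1 − D₀(k_r−k_d)/(k_d L₀))]
= [1/(1.91−0.368)] ln[(1.91/0.368)(1 − 3.90×1.542/(0.368×53.1))]
= (1/1.542) ln[5.190 × 0.6922] = 0.6485 × ln(3.593) = 0.6485 × 1.279 = 0.8294 d.
L(t_c) = L₀ e^(−k_d t_c) = 53.1 × 0.7370 = 39.13 mg/L, and at the critical point k_r D_c = k_d L, so D_c = (0.368/1.91) × 39.13 = 7.540 mg/L.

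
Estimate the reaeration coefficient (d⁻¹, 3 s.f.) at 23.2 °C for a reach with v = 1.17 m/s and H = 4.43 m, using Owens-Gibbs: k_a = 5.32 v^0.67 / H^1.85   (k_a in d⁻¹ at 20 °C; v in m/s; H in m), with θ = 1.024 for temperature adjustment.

k_a ≈ 0.406 d⁻¹

k_a(20) = 5.32 × 1.17^0.67 / 4.43^1.85 = 5.32 × 1.111 / 15.70 = 0.3765 d⁻¹.
k_a(23.2) = 0.3765 × 1.024^(23.2−20) = 0.3765 × 1.079 = 0.4062 d⁻¹.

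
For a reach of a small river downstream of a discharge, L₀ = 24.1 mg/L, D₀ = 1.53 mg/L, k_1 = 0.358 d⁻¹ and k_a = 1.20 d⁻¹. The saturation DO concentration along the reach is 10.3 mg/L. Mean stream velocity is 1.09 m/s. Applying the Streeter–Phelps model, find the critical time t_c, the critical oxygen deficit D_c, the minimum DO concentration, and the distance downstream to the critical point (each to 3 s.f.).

t_c ≈ 1.24 d; D_c ≈ 4.61 mg/L; min DO ≈ 5.69 mg/L; x_c ≈ 117 km

With k_a/k_1 = 3.352 and 1 − D₀(k_a−k_1)/(k_1 L₀) = 0.8507,
t_c = ln(3.352 × 0.8507) / (1.20 − 0.358) = ln(2.851) / 0.8420 = 1.048/0.8420 = 1.244 d.
D_c = (k_1/k_a) L₀ e^(−k_1 t_c) = (0.358/1.20) × 24.1 × e^(−0.358×1.244) = 0.2983 × 24.1 × 0.6405 = 4.605 mg/L.
Minimum DO = C_s − D_c = 10.3 − 4.605 = 5.695 mg/L.
x_c = v t_c = 1.09 m/s × 1.244 d × 86400 s/d = 117200 m ≈ 117 km.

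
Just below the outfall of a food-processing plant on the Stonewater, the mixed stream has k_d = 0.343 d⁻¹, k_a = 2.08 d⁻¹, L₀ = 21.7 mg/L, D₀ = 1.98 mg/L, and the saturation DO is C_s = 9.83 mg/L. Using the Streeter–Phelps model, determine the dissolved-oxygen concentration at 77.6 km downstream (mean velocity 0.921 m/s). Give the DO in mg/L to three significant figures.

DO ≈ 7.07 mg/L

Travel time t = x/v = 77.6 km / (0.921 m/s) = 77600 m / 0.921 m/s = 84260 s = 0.9752 d.
k_d L₀/(k_a−k_d) = 0.343×21.7/(2.08−0.343) = 7.443/1.737 = 4.285 mg/L.
e^(−k_d t) = e^(−0.343×0.9752) = 0.7157; e^(−k_a t) = e^(−2.08×0.9752) = 0.1315.
D = 4.285 × (0.7157 − 0.1315) + 1.98 × 0.1315 = 2.503 + 0.2605 = 2.764 mg/L.
DO = C_s − D = 9.83 − 2.764 = 7.066 mg/L.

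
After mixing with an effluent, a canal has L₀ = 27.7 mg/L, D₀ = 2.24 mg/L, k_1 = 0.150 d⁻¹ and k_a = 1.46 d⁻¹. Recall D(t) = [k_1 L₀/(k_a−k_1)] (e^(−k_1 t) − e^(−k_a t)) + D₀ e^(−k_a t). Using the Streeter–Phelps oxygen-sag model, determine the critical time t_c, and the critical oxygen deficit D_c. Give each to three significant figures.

t_c ≈ 0.802 d; D_c ≈ 2.52 mg/L

With k_a/k_1 = 9.733 and 1 − D₀(k_a−k_1)/(k_1 L₀) = 0.2938,
t_c = ln(9.733 × 0.2938) / (1.46 − 0.150) = ln(2.859) / 1.310 = 1.051/1.310 = 0.8020 d.
D_c = (k_1/k_a) L₀ e^(−k_1 t_c) = (0.150/1.46) × 27.7 × e^(−0.150×0.8020) = 0.1027 × 27.7 × 0.8867 = 2.523 mg/L.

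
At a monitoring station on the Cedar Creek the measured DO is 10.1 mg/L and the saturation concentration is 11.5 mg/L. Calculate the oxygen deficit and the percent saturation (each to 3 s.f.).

D ≈ 1.40 mg/L; 87.8 % saturation

D = C_s − C = 11.5 − 10.1 = 1.40 mg/L.
% saturation = 10.1/11.5 × 100 = 87.8 %.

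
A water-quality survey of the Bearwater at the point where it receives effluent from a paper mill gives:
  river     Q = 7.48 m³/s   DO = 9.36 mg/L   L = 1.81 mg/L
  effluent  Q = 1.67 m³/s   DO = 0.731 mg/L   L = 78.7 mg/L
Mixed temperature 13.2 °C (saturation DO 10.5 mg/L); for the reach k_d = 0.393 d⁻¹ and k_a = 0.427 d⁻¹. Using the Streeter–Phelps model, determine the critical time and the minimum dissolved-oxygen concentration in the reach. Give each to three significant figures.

Mixed DO = (7.48×9.36 + 1.67×0.731)/(7.48+1.67) = 71.23/9.150 = 7.785 mg/L.
Mixed L₀ = (7.48×1.81 + 1.67×78.7)/(9.150) = 145.0/9.150 = 15.84 mg/L.
Initial deficit D₀ = C_s − DO₀ = 10.5 − 7.785 = 2.715 mg/L.
t_c = (1/0.03400) ln[(0.427/0.393)(1 − 2.715×0.03400/(0.393×15.84))] = 29.41 × ln(1.070) = 2.001 d.
D_c = (0.393/0.427) × 15.84 × e^(−0.393×2.001) = 0.9204 × 15.84 × 0.4555 = 6.642 mg/L.
Minimum DO = 10.5 − 6.642 = 3.858 mg/L.

t_c ≈ 2.00 d; minimum DO ≈ 3.86 mg/L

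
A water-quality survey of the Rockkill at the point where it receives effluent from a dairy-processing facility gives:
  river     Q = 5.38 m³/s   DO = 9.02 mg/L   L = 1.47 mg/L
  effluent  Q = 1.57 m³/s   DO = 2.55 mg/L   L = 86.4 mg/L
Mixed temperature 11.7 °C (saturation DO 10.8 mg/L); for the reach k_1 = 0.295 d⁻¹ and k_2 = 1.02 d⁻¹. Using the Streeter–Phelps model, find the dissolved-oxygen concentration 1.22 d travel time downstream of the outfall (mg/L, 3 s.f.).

DO ≈ 6.42 mg/L

Mixed DO = (5.38×9.02 + 1.57×2.55)/(5.38+1.57) = 52.53/6.950 = 7.558 mg/L.
Mixed L₀ = (5.38×1.47 + 1.57×86.4)/(6.950) = 143.6/6.950 = 20.66 mg/L.
Initial deficit D₀ = C_s − DO₀ = 10.8 − 7.558 = 3.242 mg/L.
D(1.22) = [0.295×20.66/(1.02−0.295)](e^(−0.295×1.22) − e^(−1.02×1.22)) + 3.242 e^(−1.02×1.22)
= 8.405 × (0.6977 − 0.2881) + 3.242 × 0.2881 = 4.377 mg/L.
DO = 10.8 − 4.377 = 6.423 mg/L.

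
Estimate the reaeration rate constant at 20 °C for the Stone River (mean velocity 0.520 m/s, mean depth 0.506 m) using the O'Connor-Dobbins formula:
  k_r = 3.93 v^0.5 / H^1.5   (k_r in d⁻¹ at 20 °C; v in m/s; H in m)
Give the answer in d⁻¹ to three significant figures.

k_r ≈ 7.87 d⁻¹

k_r = 3.93 × 0.520^0.5 / 0.506^1.5 = 3.93 × 0.7211 / 0.3599 = 7.874 d⁻¹.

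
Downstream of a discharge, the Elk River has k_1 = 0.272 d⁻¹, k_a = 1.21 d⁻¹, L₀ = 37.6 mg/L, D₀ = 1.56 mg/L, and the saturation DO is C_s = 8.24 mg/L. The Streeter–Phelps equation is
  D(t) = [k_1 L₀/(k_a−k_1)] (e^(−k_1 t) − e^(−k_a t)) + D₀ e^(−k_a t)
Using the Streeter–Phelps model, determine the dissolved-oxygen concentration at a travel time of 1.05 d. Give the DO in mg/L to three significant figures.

k_1 L₀/(k_a−k_1) = 0.272×37.6/(1.21−0.272) = 10.23/0.9380 = 10.90 mg/L.
e^(−k_1 t) = e^(−0.272×1.050) = 0.7516; e^(−k_a t) = e^(−1.21×1.050) = 0.2807.
D = 10.90 × (0.7516 − 0.2807) + 1.56 × 0.2807 = 5.134 + 0.4379 = 5.572 mg/L.
DO = C_s − D = 8.24 − 5.572 = 2.668 mg/L.

DO ≈ 2.67 mg/L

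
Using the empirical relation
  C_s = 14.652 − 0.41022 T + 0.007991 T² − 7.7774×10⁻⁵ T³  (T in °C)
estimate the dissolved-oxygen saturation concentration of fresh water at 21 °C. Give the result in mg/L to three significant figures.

C_s ≈ 8.84 mg/L

C_s = 14.652 − 0.41022×21 + 0.007991×21² − 7.7774×10⁻⁵×21³ = 8.841 mg/L.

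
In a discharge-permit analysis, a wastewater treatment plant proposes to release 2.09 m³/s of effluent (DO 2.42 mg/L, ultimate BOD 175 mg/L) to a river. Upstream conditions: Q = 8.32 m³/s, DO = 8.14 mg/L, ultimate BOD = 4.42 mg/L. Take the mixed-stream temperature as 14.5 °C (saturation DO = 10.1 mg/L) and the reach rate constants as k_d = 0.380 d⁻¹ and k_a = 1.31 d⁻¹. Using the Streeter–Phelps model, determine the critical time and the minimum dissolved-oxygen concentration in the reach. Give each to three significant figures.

t_c ≈ 1.10 d; minimum DO ≈ 2.70 mg/L

Mixed DO = (8.32×8.14 + 2.09×2.42)/(8.32+2.09) = 72.78/10.41 = 6.992 mg/L.
Mixed L₀ = (8.32×4.42 + 2.09×175)/(10.41) = 402.5/10.41 = 38.67 mg/L.
Initial deficit D₀ = C_s − DO₀ = 10.1 − 6.992 = 3.108 mg/L.
t_c = (1/0.9300) ln[(1.31/0.380)(1 − 3.108×0.9300/(0.380×38.67))] = 1.075 × ln(2.769) = 1.095 d.
D_c = (0.380/1.31) × 38.67 × e^(−0.380×1.095) = 0.2901 × 38.67 × 0.6596 = 7.398 mg/L.
Minimum DO = 10.1 − 7.398 = 2.702 mg/L.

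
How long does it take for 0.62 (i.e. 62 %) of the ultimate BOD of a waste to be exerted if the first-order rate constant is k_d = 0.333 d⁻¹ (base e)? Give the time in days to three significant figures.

t ≈ 2.91 d

y/L₀ = 1 − e^(−k_d t) = 0.62 ⇒ e^(−k_d t) = 0.380
t = −ln(0.380) / 0.333 = 0.9676 / 0.333 = 2.906 d.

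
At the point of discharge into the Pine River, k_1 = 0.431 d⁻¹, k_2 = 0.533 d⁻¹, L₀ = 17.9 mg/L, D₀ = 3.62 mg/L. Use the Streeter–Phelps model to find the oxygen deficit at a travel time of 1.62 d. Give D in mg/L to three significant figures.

k_1 L₀/(k_2−k_1) = 0.431×17.9/(0.533−0.431) = 7.715/0.1020 = 75.64 mg/L.
e^(−k_1 t) = e^(−0.431×1.620) = 0.4975; e^(−k_2 t) = e^(−0.533×1.620) = 0.4217.
D = 75.64 × (0.4975 − 0.4217) + 3.62 × 0.4217 = 5.731 + 1.527 = 7.257 mg/L.

D ≈ 7.26 mg/L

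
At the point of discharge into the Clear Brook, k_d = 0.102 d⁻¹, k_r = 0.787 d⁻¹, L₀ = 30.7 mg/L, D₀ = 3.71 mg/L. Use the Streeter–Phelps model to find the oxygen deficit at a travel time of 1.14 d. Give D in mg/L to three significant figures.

k_d L₀/(k_r−k_d) = 0.102×30.7/(0.787−0.102) = 3.131/0.6850 = 4.571 mg/L.
e^(−k_d t) = e^(−0.102×1.140) = 0.8902; e^(−k_r t) = e^(−0.787×1.140) = 0.4077.
D = 4.571 × (0.8902 − 0.4077) + 3.71 × 0.4077 = 2.206 + 1.513 = 3.718 mg/L.

D ≈ 3.72 mg/L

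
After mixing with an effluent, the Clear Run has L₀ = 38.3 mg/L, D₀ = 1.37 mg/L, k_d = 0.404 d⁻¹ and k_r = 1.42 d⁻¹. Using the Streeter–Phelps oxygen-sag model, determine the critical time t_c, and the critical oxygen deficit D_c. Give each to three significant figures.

t_c ≈ 1.14 d; D_c ≈ 6.86 mg/L

At the critical point dD/dt = 0, so k_d L₀ e^(−k_d t) = k_r D. Substituting D(t) from the Streeter–Phelps equation and solving for t gives
t_c = ln[(k_r/k_d)(1 − D₀(k_r−k_d)/(k_d L₀))] / (k_r−k_d).
Here k_r−k_d = 1.016 d⁻¹ and 1 − D₀(k_r−k_d)/(k_d L₀) = 1 − 1.37×1.016/(0.404×38.3) = 0.9100, so
t_c = ln(3.515 × 0.9100) / 1.016 = 1.163 / 1.016 = 1.144 d.
D_c = (k_d/k_r) L₀ e^(−k_d t_c) = (0.404/1.42) × 38.3 × e^(−0.404×1.144) = 0.2845 × 38.3 × 0.6298 = 6.863 mg/L.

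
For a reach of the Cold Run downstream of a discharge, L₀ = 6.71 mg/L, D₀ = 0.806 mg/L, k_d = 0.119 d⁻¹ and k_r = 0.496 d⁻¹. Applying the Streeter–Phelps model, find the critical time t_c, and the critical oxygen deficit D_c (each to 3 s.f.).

At the critical point dD/dt = 0, so k_d L₀ e^(−k_d t) = k_r D. Substituting D(t) from the Streeter–Phelps equation and solving for t gives
t_c = ln[(k_r/k_d)(1 − D₀(k_r−k_d)/(k_d L₀))] / (k_r−k_d).
Here k_r−k_d = 0.3770 d⁻¹ and 1 − D₀(k_r−k_d)/(k_d L₀) = 1 − 0.806×0.3770/(0.119×6.71) = 0.6195, so
t_c = ln(4.168 × 0.6195) / 0.3770 = 0.9485 / 0.3770 = 2.516 d.
D_c = (k_d/k_r) L₀ e^(−k_d t_c) = (0.119/0.496) × 6.71 × e^(−0.119×2.516) = 0.2399 × 6.71 × 0.7413 = 1.193 mg/L.

t_c ≈ 2.52 d; D_c ≈ 1.19 mg/L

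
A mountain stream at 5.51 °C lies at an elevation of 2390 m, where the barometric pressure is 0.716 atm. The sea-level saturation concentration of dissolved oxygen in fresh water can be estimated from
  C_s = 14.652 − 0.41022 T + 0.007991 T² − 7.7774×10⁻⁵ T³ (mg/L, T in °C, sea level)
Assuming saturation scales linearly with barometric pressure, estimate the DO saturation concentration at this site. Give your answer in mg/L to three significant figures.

At sea level: C_s = 14.652 − 0.41022×5.51 + 0.007991×5.51² − 7.7774×10⁻⁵×5.51³ = 12.62 mg/L.
Pressure correction: C_s' = 12.62 × 0.716 = 9.037 mg/L.

C_s ≈ 9.04 mg/L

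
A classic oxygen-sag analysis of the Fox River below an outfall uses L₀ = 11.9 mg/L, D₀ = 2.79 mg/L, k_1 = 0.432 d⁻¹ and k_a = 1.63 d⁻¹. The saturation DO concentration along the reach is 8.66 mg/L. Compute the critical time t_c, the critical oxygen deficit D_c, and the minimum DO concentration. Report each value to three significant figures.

t_c ≈ 0.232 d; D_c ≈ 2.85 mg/L; min DO ≈ 5.81 mg/L

With k_a/k_1 = 3.773 and 1 − D₀(k_a−k_1)/(k_1 L₀) = 0.3498,
t_c = ln(3.773 × 0.3498) / (1.63 − 0.432) = ln(1.320) / 1.198 = 0.2776/1.198 = 0.2317 d.
L(t_c) = L₀ e^(−k_1 t_c) = 11.9 × 0.9047 = 10.77 mg/L, and at the critical point k_a D_c = k_1 L, so D_c = (0.432/1.63) × 10.77 = 2.853 mg/L.
Minimum DO = C_s − D_c = 8.66 − 2.853 = 5.807 mg/L.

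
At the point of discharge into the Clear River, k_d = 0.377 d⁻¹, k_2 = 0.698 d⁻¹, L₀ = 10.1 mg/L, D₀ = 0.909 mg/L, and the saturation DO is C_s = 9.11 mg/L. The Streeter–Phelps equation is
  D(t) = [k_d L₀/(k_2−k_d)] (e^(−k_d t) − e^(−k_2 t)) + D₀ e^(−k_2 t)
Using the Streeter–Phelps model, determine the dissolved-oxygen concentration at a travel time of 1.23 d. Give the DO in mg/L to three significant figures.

DO ≈ 6.29 mg/L

k_d L₀/(k_2−k_d) = 0.377×10.1/(0.698−0.377) = 3.808/0.3210 = 11.86 mg/L.
e^(−k_d t) = e^(−0.377×1.230) = 0.6289; e^(−k_2 t) = e^(−0.698×1.230) = 0.4238.
D = 11.86 × (0.6289 − 0.4238) + 0.909 × 0.4238 = 2.434 + 0.3852 = 2.819 mg/L.
DO = C_s − D = 9.11 − 2.819 = 6.291 mg/L.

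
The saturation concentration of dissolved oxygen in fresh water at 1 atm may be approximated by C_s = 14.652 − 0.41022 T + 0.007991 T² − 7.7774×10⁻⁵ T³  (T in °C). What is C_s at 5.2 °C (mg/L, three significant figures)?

C_s = 14.652 − 0.41022×5.2 + 0.007991×5.2² − 7.7774×10⁻⁵×5.2³ = 12.72 mg/L.

C_s ≈ 12.7 mg/L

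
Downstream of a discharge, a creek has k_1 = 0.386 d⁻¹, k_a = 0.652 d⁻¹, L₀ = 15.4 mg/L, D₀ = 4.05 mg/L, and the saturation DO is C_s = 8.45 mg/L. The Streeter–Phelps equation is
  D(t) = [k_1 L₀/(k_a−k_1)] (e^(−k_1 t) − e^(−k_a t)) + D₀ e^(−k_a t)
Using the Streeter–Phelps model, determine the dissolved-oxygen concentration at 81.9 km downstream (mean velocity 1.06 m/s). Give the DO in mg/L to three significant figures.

Travel time t = x/v = 81.9 km / (1.06 m/s) = 81900 m / 1.06 m/s = 77260 s = 0.8943 d.
k_1 L₀/(k_a−k_1) = 0.386×15.4/(0.652−0.386) = 5.944/0.2660 = 22.35 mg/L.
e^(−k_1 t) = e^(−0.386×0.8943) = 0.7081; e^(−k_a t) = e^(−0.652×0.8943) = 0.5582.
D = 22.35 × (0.7081 − 0.5582) + 4.05 × 0.5582 = 3.350 + 2.261 = 5.611 mg/L.
DO = C_s − D = 8.45 − 5.611 = 2.839 mg/L.

DO ≈ 2.84 mg/L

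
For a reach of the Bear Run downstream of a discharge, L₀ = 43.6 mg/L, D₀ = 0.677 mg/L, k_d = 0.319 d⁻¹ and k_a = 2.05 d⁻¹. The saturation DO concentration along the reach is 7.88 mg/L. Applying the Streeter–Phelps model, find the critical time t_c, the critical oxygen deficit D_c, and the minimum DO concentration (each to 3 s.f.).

With k_a/k_d = 6.426 and 1 − D₀(k_a−k_d)/(k_d L₀) = 0.9157,
t_c = ln(6.426 × 0.9157) / (2.05 − 0.319) = ln(5.885) / 1.731 = 1.772/1.731 = 1.024 d.
L(t_c) = L₀ e^(−k_d t_c) = 43.6 × 0.7214 = 31.45 mg/L, and at the critical point k_a D_c = k_d L, so D_c = (0.319/2.05) × 31.45 = 4.894 mg/L.
Minimum DO = C_s − D_c = 7.88 − 4.894 = 2.986 mg/L.

t_c ≈ 1.02 d; D_c ≈ 4.89 mg/L; min DO ≈ 2.99 mg/L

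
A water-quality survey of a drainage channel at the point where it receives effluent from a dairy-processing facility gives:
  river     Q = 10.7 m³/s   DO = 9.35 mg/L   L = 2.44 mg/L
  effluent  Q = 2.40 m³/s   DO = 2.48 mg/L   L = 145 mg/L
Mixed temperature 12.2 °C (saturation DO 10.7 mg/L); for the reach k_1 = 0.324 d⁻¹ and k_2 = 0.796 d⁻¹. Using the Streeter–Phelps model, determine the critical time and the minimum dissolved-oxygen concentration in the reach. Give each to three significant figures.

Mixed DO = (10.7×9.35 + 2.40×2.48)/(10.7+2.40) = 106.0/13.10 = 8.091 mg/L.
Mixed L₀ = (10.7×2.44 + 2.40×145)/(13.10) = 374.1/13.10 = 28.56 mg/L.
Initial deficit D₀ = C_s − DO₀ = 10.7 − 8.091 = 2.609 mg/L.
t_c = (1/0.4720) ln[(0.796/0.324)(1 − 2.609×0.4720/(0.324×28.56))] = 2.119 × ln(2.130) = 1.602 d.
D_c = (0.324/0.796) × 28.56 × e^(−0.324×1.602) = 0.4070 × 28.56 × 0.5951 = 6.918 mg/L.
Minimum DO = 10.7 − 6.918 = 3.782 mg/L.

t_c ≈ 1.60 d; minimum DO ≈ 3.78 mg/L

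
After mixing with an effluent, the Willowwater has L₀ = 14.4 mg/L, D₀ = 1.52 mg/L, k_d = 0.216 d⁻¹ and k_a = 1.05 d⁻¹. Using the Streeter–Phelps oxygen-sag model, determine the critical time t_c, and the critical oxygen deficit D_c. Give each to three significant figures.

t_c ≈ 1.27 d; D_c ≈ 2.25 mg/L

With k_a/k_d = 4.861 and 1 − D₀(k_a−k_d)/(k_d L₀) = 0.5924,
t_c = ln(4.861 × 0.5924) / (1.05 − 0.216) = ln(2.880) / 0.8340 = 1.058/0.8340 = 1.268 d.
D_c = (k_d/k_a) L₀ e^(−k_d t_c) = (0.216/1.05) × 14.4 × e^(−0.216×1.268) = 0.2057 × 14.4 × 0.7604 = 2.252 mg/L.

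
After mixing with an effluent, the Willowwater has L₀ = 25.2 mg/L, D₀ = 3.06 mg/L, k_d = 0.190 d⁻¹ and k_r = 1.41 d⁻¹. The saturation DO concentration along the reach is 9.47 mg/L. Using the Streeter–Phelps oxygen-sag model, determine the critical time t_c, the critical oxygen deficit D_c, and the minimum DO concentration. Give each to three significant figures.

t_c ≈ 0.403 d; D_c ≈ 3.15 mg/L; min DO ≈ 6.32 mg/L

With k_r/k_d = 7.421 and 1 − D₀(k_r−k_d)/(k_d L₀) = 0.2203,
t_c = ln(7.421 × 0.2203) / (1.41 − 0.190) = ln(1.635) / 1.220 = 0.4916/1.220 = 0.4029 d.
D_c = (k_d/k_r) L₀ e^(−k_d t_c) = (0.190/1.41) × 25.2 × e^(−0.190×0.4029) = 0.1348 × 25.2 × 0.9263 = 3.145 mg/L.
Minimum DO = C_s − D_c = 9.47 − 3.145 = 6.325 mg/L.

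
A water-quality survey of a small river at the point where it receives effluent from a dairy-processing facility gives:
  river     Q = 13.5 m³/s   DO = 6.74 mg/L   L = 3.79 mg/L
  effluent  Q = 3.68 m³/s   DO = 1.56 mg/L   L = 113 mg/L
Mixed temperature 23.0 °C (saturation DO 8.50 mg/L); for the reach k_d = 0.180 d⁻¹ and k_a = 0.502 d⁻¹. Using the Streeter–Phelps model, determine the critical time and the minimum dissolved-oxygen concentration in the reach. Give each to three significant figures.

Mixed DO = (13.5×6.74 + 3.68×1.56)/(13.5+3.68) = 96.73/17.18 = 5.630 mg/L.
Mixed L₀ = (13.5×3.79 + 3.68×113)/(17.18) = 467.0/17.18 = 27.18 mg/L.
Initial deficit D₀ = C_s − DO₀ = 8.50 − 5.630 = 2.870 mg/L.
t_c = (1/0.3220) ln[(0.502/0.180)(1 − 2.870×0.3220/(0.180×27.18))] = 3.106 × ln(2.262) = 2.535 d.
D_c = (0.180/0.502) × 27.18 × e^(−0.180×2.535) = 0.3586 × 27.18 × 0.6336 = 6.176 mg/L.
Minimum DO = 8.50 − 6.176 = 2.324 mg/L.

t_c ≈ 2.54 d; minimum DO ≈ 2.32 mg/L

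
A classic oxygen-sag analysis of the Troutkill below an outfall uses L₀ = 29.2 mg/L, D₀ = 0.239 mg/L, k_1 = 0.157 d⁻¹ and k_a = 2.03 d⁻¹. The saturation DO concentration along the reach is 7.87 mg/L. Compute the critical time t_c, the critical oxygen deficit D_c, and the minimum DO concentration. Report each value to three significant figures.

t_c ≈ 1.31 d; D_c ≈ 1.84 mg/L; min DO ≈ 6.03 mg/L

t_c = [1/(k_a−k_1)] ln[(k_a/k_1)(1 − D₀(k_a−k_1)/(k_1 L₀))]
= [1/(2.03−0.157)] ln[(2.03/0.157)(1 − 0.239×1.873/(0.157×29.2))]
= (1/1.873) ln[12.93 × 0.9024] = 0.5339 × ln(11.67) = 0.5339 × 2.457 = 1.312 d.
L(t_c) = L₀ e^(−k_1 t_c) = 29.2 × 0.8139 = 23.77 mg/L, and at the critical point k_a D_c = k_1 L, so D_c = (0.157/2.03) × 23.77 = 1.838 mg/L.
Minimum DO = C_s − D_c = 7.87 − 1.838 = 6.032 mg/L.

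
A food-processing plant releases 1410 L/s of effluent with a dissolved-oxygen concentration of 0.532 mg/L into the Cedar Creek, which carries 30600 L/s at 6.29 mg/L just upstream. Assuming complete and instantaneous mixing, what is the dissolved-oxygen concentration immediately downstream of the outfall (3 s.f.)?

Flow-weighted mixing: C = (Q_r C_r + Q_w C_w)/(Q_r + Q_w)
= (30600×6.29 + 1410×0.532)/(30600 + 1410) = 193200/32010 = 6.036 mg/L.

6.04 mg/L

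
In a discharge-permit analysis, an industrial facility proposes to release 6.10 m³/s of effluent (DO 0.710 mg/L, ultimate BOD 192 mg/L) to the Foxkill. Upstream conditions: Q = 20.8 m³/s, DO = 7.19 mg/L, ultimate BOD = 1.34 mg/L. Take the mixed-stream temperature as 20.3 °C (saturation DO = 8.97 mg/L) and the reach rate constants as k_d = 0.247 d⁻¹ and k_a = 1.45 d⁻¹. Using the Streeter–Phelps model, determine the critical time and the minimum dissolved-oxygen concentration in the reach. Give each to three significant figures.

Mixed DO = (20.8×7.19 + 6.10×0.710)/(20.8+6.10) = 153.9/26.90 = 5.721 mg/L.
Mixed L₀ = (20.8×1.34 + 6.10×192)/(26.90) = 1199/26.90 = 44.58 mg/L.
Initial deficit D₀ = C_s − DO₀ = 8.97 − 5.721 = 3.249 mg/L.
t_c = (1/1.203) ln[(1.45/0.247)(1 − 3.249×1.203/(0.247×44.58))] = 0.8313 × ln(3.786) = 1.107 d.
D_c = (0.247/1.45) × 44.58 × e^(−0.247×1.107) = 0.1703 × 44.58 × 0.7608 = 5.777 mg/L.
Minimum DO = 8.97 − 5.777 = 3.193 mg/L.

t_c ≈ 1.11 d; minimum DO ≈ 3.19 mg/L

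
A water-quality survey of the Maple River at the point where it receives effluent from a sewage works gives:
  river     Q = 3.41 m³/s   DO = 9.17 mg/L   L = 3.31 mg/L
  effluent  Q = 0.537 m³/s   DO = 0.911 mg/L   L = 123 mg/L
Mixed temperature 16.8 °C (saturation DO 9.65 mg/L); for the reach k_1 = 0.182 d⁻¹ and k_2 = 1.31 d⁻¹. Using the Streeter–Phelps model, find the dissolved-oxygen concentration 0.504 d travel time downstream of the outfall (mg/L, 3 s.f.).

Mixed DO = (3.41×9.17 + 0.537×0.911)/(3.41+0.537) = 31.76/3.947 = 8.046 mg/L.
Mixed L₀ = (3.41×3.31 + 0.537×123)/(3.947) = 77.34/3.947 = 19.59 mg/L.
Initial deficit D₀ = C_s − DO₀ = 9.65 − 8.046 = 1.604 mg/L.
D(0.504) = [0.182×19.59/(1.31−0.182)](e^(−0.182×0.504) − e^(−1.31×0.504)) + 1.604 e^(−1.31×0.504)
= 3.161 × (0.9124 − 0.5167) + 1.604 × 0.5167 = 2.079 mg/L.
DO = 9.65 − 2.079 = 7.571 mg/L.

DO ≈ 7.57 mg/L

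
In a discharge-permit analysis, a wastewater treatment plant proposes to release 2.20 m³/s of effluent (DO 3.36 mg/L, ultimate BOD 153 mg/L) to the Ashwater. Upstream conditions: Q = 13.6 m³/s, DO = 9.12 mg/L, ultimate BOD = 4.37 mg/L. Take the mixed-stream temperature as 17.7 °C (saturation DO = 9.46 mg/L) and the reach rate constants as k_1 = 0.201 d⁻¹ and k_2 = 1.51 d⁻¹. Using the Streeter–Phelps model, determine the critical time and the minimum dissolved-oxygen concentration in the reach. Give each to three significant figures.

t_c ≈ 1.27 d; minimum DO ≈ 6.88 mg/L

Mixed DO = (13.6×9.12 + 2.20×3.36)/(13.6+2.20) = 131.4/15.80 = 8.318 mg/L.
Mixed L₀ = (13.6×4.37 + 2.20×153)/(15.80) = 396.0/15.80 = 25.07 mg/L.
Initial deficit D₀ = C_s − DO₀ = 9.46 − 8.318 = 1.142 mg/L.
t_c = (1/1.309) ln[(1.51/0.201)(1 − 1.142×1.309/(0.201×25.07))] = 0.7639 × ln(5.283) = 1.272 d.
D_c = (0.201/1.51) × 25.07 × e^(−0.201×1.272) = 0.1331 × 25.07 × 0.7745 = 2.584 mg/L.
Minimum DO = 9.46 − 2.584 = 6.876 mg/L.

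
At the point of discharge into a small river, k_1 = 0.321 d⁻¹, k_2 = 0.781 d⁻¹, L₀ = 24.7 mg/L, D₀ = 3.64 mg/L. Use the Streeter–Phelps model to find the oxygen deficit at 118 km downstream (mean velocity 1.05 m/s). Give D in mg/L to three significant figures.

Travel time t = x/v = 118 km / (1.05 m/s) = 118000 m / 1.05 m/s = 112400 s = 1.301 d.
k_1 L₀/(k_2−k_1) = 0.321×24.7/(0.781−0.321) = 7.929/0.4600 = 17.24 mg/L.
e^(−k_1 t) = e^(−0.321×1.301) = 0.6587; e^(−k_2 t) = e^(−0.781×1.301) = 0.3621.
D = 17.24 × (0.6587 − 0.3621) + 3.64 × 0.3621 = 5.112 + 1.318 = 6.430 mg/L.

D ≈ 6.43 mg/L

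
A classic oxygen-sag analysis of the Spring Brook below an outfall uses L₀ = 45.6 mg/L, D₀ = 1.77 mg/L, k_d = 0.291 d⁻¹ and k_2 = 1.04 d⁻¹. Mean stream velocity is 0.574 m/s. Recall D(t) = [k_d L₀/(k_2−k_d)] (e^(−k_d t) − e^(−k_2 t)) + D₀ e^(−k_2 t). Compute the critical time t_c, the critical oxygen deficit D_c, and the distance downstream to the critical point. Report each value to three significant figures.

With k_2/k_d = 3.574 and 1 − D₀(k_2−k_d)/(k_d L₀) = 0.9001,
t_c = ln(3.574 × 0.9001) / (1.04 − 0.291) = ln(3.217) / 0.7490 = 1.168/0.7490 = 1.560 d.
D_c = (k_d/k_2) L₀ e^(−k_d t_c) = (0.291/1.04) × 45.6 × e^(−0.291×1.560) = 0.2798 × 45.6 × 0.6351 = 8.104 mg/L.
x_c = v t_c = 0.574 m/s × 1.560 d × 86400 s/d = 77360 m ≈ 77.4 km.

t_c ≈ 1.56 d; D_c ≈ 8.10 mg/L; x_c ≈ 77.4 km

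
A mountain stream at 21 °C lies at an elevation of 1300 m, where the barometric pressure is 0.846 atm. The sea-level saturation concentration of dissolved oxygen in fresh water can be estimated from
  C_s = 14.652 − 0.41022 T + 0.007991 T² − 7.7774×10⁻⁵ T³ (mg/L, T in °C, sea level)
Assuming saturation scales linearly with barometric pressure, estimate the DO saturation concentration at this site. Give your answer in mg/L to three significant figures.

C_s ≈ 7.48 mg/L

At sea level: C_s = 14.652 − 0.41022×21 + 0.007991×21² − 7.7774×10⁻⁵×21³ = 8.841 mg/L.
Pressure correction: C_s' = 8.841 × 0.846 = 7.480 mg/L.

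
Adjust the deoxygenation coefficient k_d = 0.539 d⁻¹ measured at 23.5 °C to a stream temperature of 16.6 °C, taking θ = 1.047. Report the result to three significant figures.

k_d(T₂) = k_d(T₁) · θ^(T₂−T₁) = 0.539 × 1.047^(16.6−23.5)
= 0.539 × 1.047^-6.90 = 0.539 × 0.7284 = 0.3926 d⁻¹.

k_d ≈ 0.393 d⁻¹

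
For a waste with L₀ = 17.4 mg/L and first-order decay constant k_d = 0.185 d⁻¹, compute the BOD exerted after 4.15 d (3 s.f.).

y ≈ 9.33 mg/L

y_t = L₀(1 − e^(−k_d t)) = 17.4 × (1 − e^(−0.185×4.15))
= 17.4 × (1 − 0.4641) = 17.4 × 0.5359 = 9.325 mg/L.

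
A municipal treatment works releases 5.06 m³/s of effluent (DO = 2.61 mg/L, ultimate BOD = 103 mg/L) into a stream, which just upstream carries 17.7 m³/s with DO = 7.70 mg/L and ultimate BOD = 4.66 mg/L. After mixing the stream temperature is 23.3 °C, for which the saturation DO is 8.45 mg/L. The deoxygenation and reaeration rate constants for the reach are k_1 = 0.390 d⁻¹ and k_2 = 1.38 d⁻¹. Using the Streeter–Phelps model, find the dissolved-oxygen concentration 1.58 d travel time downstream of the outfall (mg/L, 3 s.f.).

Mixed DO = (17.7×7.70 + 5.06×2.61)/(17.7+5.06) = 149.5/22.76 = 6.568 mg/L.
Mixed L₀ = (17.7×4.66 + 5.06×103)/(22.76) = 603.7/22.76 = 26.52 mg/L.
Initial deficit D₀ = C_s − DO₀ = 8.45 − 6.568 = 1.882 mg/L.
D(1.58) = [0.390×26.52/(1.38−0.390)](e^(−0.390×1.58) − e^(−1.38×1.58)) + 1.882 e^(−1.38×1.58)
= 10.45 × (0.5400 − 0.1130) + 1.882 × 0.1130 = 4.674 mg/L.
DO = 8.45 − 4.674 = 3.776 mg/L.

DO ≈ 3.78 mg/L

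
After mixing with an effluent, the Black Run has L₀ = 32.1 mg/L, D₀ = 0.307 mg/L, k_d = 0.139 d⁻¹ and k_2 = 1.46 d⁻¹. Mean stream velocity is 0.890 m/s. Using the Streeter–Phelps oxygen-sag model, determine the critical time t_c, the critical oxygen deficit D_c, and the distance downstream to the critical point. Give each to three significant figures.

t_c ≈ 1.71 d; D_c ≈ 2.41 mg/L; x_c ≈ 131 km

t_c = [1/(k_2−k_d)] ln[(k_2/k_d)(1 − D₀(k_2−k_d)/(k_d L₀))]
= [1/(1.46−0.139)] ln[(1.46/0.139)(1 − 0.307×1.321/(0.139×32.1))]
= (1/1.321) ln[10.50 × 0.9091] = 0.7570 × ln(9.549) = 0.7570 × 2.256 = 1.708 d.
L(t_c) = L₀ e^(−k_d t_c) = 32.1 × 0.7887 = 25.32 mg/L, and at the critical point k_2 D_c = k_d L, so D_c = (0.139/1.46) × 25.32 = 2.410 mg/L.
x_c = v t_c = 0.890 m/s × 1.708 d × 86400 s/d = 131300 m ≈ 131 km.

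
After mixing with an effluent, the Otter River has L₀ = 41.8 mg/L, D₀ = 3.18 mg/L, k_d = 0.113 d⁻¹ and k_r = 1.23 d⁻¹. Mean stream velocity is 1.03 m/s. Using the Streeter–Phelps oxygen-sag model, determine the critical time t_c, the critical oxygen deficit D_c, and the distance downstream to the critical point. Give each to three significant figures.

t_c = [1/(k_r−k_d)] ln[(k_r/k_d)(1 − D₀(k_r−k_d)/(k_d L₀))]
= [1/(1.23−0.113)] ln[(1.23/0.113)(1 − 3.18×1.117/(0.113×41.8))]
= (1/1.117) ln[10.88 × 0.2480] = 0.8953 × ln(2.699) = 0.8953 × 0.9930 = 0.8890 d.
D_c = (k_d/k_r) L₀ e^(−k_d t_c) = (0.113/1.23) × 41.8 × e^(−0.113×0.8890) = 0.09187 × 41.8 × 0.9044 = 3.473 mg/L.
x_c = v t_c = 1.03 m/s × 0.8890 d × 86400 s/d = 79110 m ≈ 79.1 km.

t_c ≈ 0.889 d; D_c ≈ 3.47 mg/L; x_c ≈ 79.1 km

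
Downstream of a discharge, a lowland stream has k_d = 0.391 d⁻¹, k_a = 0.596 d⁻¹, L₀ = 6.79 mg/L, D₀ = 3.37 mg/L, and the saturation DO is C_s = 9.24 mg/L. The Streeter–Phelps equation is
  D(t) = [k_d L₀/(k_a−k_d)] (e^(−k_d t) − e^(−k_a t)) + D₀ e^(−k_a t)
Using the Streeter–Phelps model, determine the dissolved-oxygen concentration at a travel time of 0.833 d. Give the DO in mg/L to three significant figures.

k_d L₀/(k_a−k_d) = 0.391×6.79/(0.596−0.391) = 2.655/0.2050 = 12.95 mg/L.
e^(−k_d t) = e^(−0.391×0.8330) = 0.7220; e^(−k_a t) = e^(−0.596×0.8330) = 0.6087.
D = 12.95 × (0.7220 − 0.6087) + 3.37 × 0.6087 = 1.468 + 2.051 = 3.519 mg/L.
DO = C_s − D = 9.24 − 3.519 = 5.721 mg/L.

DO ≈ 5.72 mg/L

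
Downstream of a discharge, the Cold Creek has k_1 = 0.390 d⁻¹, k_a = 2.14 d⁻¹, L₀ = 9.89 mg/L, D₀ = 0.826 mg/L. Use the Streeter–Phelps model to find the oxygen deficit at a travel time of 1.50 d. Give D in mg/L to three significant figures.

k_1 L₀/(k_a−k_1) = 0.390×9.89/(2.14−0.390) = 3.857/1.750 = 2.204 mg/L.
e^(−k_1 t) = e^(−0.390×1.500) = 0.5571; e^(−k_a t) = e^(−2.14×1.500) = 0.04036.
D = 2.204 × (0.5571 − 0.04036) + 0.826 × 0.04036 = 1.139 + 0.03333 = 1.172 mg/L.

D ≈ 1.17 mg/L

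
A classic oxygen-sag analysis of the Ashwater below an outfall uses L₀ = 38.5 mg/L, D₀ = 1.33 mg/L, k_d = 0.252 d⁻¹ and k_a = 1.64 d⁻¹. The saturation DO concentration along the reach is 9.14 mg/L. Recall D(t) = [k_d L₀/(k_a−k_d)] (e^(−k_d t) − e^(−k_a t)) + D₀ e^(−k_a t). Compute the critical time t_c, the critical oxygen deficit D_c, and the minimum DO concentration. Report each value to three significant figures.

At the critical point dD/dt = 0, so k_d L₀ e^(−k_d t) = k_a D. Substituting D(t) from the Streeter–Phelps equation and solving for t gives
t_c = ln[(k_a/k_d)(1 − D₀(k_a−k_d)/(k_d L₀))] / (k_a−k_d).
Here k_a−k_d = 1.388 d⁻¹ and 1 − D₀(k_a−k_d)/(k_d L₀) = 1 − 1.33×1.388/(0.252×38.5) = 0.8097, so
t_c = ln(6.508 × 0.8097) / 1.388 = 1.662 / 1.388 = 1.197 d.
D_c = (k_d/k_a) L₀ e^(−k_d t_c) = (0.252/1.64) × 38.5 × e^(−0.252×1.197) = 0.1537 × 38.5 × 0.7395 = 4.375 mg/L.
Minimum DO = C_s − D_c = 9.14 − 4.375 = 4.765 mg/L.

t_c ≈ 1.20 d; D_c ≈ 4.37 mg/L; min DO ≈ 4.77 mg/L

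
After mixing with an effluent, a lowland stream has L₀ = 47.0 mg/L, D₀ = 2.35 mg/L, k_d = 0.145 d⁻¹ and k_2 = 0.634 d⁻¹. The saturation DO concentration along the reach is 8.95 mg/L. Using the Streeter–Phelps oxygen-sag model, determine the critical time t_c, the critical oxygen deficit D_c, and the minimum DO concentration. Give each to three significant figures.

t_c = [1/(k_2−k_d)] ln[(k_2/k_d)(1 − D₀(k_2−k_d)/(k_d L₀))]
= [1/(0.634−0.145)] ln[(0.634/0.145)(1 − 2.35×0.4890/(0.145×47.0))]
= (1/0.4890) ln[4.372 × 0.8314] = 2.045 × ln(3.635) = 2.045 × 1.291 = 2.639 d.
L(t_c) = L₀ e^(−k_d t_c) = 47.0 × 0.6820 = 32.05 mg/L, and at the critical point k_2 D_c = k_d L, so D_c = (0.145/0.634) × 32.05 = 7.331 mg/L.
Minimum DO = C_s − D_c = 8.95 − 7.331 = 1.619 mg/L.

t_c ≈ 2.64 d; D_c ≈ 7.33 mg/L; min DO ≈ 1.62 mg/L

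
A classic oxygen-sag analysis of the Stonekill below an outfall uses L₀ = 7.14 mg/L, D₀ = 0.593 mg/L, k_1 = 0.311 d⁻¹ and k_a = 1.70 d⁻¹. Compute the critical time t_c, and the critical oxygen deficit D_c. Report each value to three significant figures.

At the critical point dD/dt = 0, so k_1 L₀ e^(−k_1 t) = k_a D. Substituting D(t) from the Streeter–Phelps equation and solving for t gives
t_c = ln[(k_a/k_1)(1 − D₀(k_a−k_1)/(k_1 L₀))] / (k_a−k_1).
Here k_a−k_1 = 1.389 d⁻¹ and 1 − D₀(k_a−k_1)/(k_1 L₀) = 1 − 0.593×1.389/(0.311×7.14) = 0.6291, so
t_c = ln(5.466 × 0.6291) / 1.389 = 1.235 / 1.389 = 0.8892 d.
D_c = (k_1/k_a) L₀ e^(−k_1 t_c) = (0.311/1.70) × 7.14 × e^(−0.311×0.8892) = 0.1829 × 7.14 × 0.7584 = 0.9906 mg/L.

t_c ≈ 0.889 d; D_c ≈ 0.991 mg/L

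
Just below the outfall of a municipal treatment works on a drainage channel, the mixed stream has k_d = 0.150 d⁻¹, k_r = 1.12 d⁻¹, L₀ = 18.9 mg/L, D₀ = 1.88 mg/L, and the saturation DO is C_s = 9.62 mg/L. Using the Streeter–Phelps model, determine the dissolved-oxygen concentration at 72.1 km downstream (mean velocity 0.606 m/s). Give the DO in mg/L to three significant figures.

Travel time t = x/v = 72.1 km / (0.606 m/s) = 72100 m / 0.606 m/s = 119000 s = 1.377 d.
k_d L₀/(k_r−k_d) = 0.150×18.9/(1.12−0.150) = 2.835/0.9700 = 2.923 mg/L.
e^(−k_d t) = e^(−0.150×1.377) = 0.8134; e^(−k_r t) = e^(−1.12×1.377) = 0.2139.
D = 2.923 × (0.8134 − 0.2139) + 1.88 × 0.2139 = 1.752 + 0.4021 = 2.154 mg/L.
DO = C_s − D = 9.62 − 2.154 = 7.466 mg/L.

DO ≈ 7.47 mg/L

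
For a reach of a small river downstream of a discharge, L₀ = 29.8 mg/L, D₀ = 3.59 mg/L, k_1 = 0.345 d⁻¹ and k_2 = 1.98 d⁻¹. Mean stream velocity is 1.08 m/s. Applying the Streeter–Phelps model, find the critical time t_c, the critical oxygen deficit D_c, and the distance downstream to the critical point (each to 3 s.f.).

At the critical point dD/dt = 0, so k_1 L₀ e^(−k_1 t) = k_2 D. Substituting D(t) from the Streeter–Phelps equation and solving for t gives
t_c = ln[(k_2/k_1)(1 − D₀(k_2−k_1)/(k_1 L₀))] / (k_2−k_1).
Here k_2−k_1 = 1.635 d⁻¹ and 1 − D₀(k_2−k_1)/(k_1 L₀) = 1 − 3.59×1.635/(0.345×29.8) = 0.4291, so
t_c = ln(5.739 × 0.4291) / 1.635 = 0.9012 / 1.635 = 0.5512 d.
D_c = (k_1/k_2) L₀ e^(−k_1 t_c) = (0.345/1.98) × 29.8 × e^(−0.345×0.5512) = 0.1742 × 29.8 × 0.8268 = 4.293 mg/L.
x_c = v t_c = 1.08 m/s × 0.5512 d × 86400 s/d = 51430 m ≈ 51.4 km.

t_c ≈ 0.551 d; D_c ≈ 4.29 mg/L; x_c ≈ 51.4 km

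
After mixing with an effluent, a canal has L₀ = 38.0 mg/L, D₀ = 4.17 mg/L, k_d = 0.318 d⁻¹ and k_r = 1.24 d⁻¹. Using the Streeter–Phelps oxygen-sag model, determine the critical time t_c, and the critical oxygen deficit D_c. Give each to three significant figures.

t_c ≈ 1.06 d; D_c ≈ 6.96 mg/L

t_c = [1/(k_r−k_d)] ln[(k_r/k_d)(1 − D₀(k_r−k_d)/(k_d L₀))]
= [1/(1.24−0.318)] ln[(1.24/0.318)(1 − 4.17×0.9220/(0.318×38.0))]
= (1/0.9220) ln[3.899 × 0.6818] = 1.085 × ln(2.659) = 1.085 × 0.9778 = 1.061 d.
D_c = (k_d/k_r) L₀ e^(−k_d t_c) = (0.318/1.24) × 38.0 × e^(−0.318×1.061) = 0.2565 × 38.0 × 0.7137 = 6.955 mg/L.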